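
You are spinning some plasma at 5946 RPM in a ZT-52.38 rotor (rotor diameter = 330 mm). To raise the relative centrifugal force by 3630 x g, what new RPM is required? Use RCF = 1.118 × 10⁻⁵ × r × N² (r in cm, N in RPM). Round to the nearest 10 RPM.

≈ 7420 RPM

r = 330 mm / 2 = 165 mm = 16.5 cm
Current RCF = 1.118 × 10⁻⁵ × 16.5 × (5946)² = 1.118 × 10⁻⁵ × 16.5 × 35,354,916 ≈ 6,521.9 × g
Target RCF = 6,521.9 + 3,630 = 10,151.9 × g
N² = 10,151.9 / (18.447 × 10⁻⁵) = 55,032,797
N ≈ √55,032,797 ≈ 7,418.4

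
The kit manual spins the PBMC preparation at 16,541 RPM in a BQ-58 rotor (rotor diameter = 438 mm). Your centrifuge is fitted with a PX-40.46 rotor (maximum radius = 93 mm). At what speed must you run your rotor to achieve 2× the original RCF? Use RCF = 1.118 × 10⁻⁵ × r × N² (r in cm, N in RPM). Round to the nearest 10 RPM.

35900 RPM

Original rotor: r = 438 mm / 2 = 219 mm = 21.9 cm
RCF = 1.118 × 10⁻⁵ × r × N²
RCF_original = 1.118 × 10⁻⁵ × 21.9 × (16541)² = 1.118 × 10⁻⁵ × 21.9 × 273,604,681 ≈ 66,989.9 × g
Target RCF = 2 × 66,989.9 ≈ 133,979.8 × g
Your rotor: r = 93 mm = 9.3 cm
133,979.8 = 1.118 × 10⁻⁵ × 9.3 × N²
N² = 133,979.8 / (10.3974 × 10⁻⁵) = 1,288,589,455
N ≈ √1,288,589,455 ≈ 35,896.9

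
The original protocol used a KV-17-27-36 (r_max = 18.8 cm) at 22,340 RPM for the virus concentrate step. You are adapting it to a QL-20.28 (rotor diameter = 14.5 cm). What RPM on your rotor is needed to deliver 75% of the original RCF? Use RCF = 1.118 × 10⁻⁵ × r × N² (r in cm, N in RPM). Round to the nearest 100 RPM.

RCF_original = 1.118 × 10⁻⁵ × 18.8 × (22340)² = 1.118 × 10⁻⁵ × 18.8 × 499,075,600 ≈ 104,897.7 × g
Target RCF = 0.75 × 104,897.7 ≈ 78,673.3 × g
Your rotor: r = 14.5 / 2 = 7.25 cm
78,673.3 = 1.118 × 10⁻⁵ × 7.25 × N²
N² = 78,673.3 / (8.1055 × 10⁻⁵) = 970,616,248
N ≈ √970,616,248 ≈ 31,154.7

≈ 31200 RPM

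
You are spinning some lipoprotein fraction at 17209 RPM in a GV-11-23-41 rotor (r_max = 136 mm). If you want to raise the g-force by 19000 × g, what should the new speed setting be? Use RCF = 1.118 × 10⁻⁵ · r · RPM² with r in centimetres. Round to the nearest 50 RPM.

r = 136 mm = 13.6 cm
Current RCF = 1.118 × 10⁻⁵ × 13.6 × (17209)² = 1.118 × 10⁻⁵ × 13.6 × 296,149,681 ≈ 45,029 × g
Target RCF = 45,029 + 19,000 = 64,029 × g
N² = 64,029 / (15.2048 × 10⁻⁵) = 421,110,439
N ≈ √421,110,439 ≈ 20,521.0

N₂ ≈ 20500 RPM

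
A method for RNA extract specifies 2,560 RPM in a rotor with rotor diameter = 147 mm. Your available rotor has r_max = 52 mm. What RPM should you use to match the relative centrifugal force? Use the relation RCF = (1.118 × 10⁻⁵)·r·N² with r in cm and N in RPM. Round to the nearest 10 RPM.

≈ 3040 RPM

Original rotor: r = 147 mm / 2 = 73.5 mm = 7.35 cm
RCF_original = 1.118 × 10⁻⁵ × 7.35 × (2560)² = 1.118 × 10⁻⁵ × 7.35 × 6,553,600 ≈ 538.5 × g
Your rotor: r = 52 mm = 5.2 cm
538.5 = 1.118 × 10⁻⁵ × 5.2 × N²
N² = 538.5 / (5.8136 × 10⁻⁵) = 9,262,763
N ≈ √9,262,763 ≈ 3,043.5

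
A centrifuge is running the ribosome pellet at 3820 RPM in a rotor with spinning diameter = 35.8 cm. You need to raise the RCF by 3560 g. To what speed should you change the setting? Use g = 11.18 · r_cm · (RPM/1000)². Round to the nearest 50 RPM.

r = 35.8 / 2 = 17.9 cm
Current RCF = 11.18 × 17.9 × (3.82)² = 11.18 × 17.9 × 14.5924 ≈ 2,920.3 × g
Target RCF = 2,920.3 + 3,560 = 6,480.3 × g
(N/1000)² = 6,480.3 / 200.122 = 32.38175
N = 1000 × √32.38175 ≈ 5,690.5

5700 RPM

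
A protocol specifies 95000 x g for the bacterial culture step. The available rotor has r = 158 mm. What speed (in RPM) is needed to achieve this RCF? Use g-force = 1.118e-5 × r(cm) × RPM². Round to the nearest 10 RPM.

N ≈ 23190 RPM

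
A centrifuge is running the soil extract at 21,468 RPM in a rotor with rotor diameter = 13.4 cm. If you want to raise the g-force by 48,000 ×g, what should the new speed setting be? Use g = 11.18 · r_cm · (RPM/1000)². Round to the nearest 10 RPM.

33190 RPM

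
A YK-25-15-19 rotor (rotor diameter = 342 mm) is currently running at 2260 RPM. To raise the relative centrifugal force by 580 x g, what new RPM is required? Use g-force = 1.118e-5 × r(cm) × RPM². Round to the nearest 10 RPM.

r = 342 mm / 2 = 171 mm = 17.1 cm
Current RCF = 1.118 × 10⁻⁵ × 17.1 × (2260)² = 1.118 × 10⁻⁵ × 17.1 × 5,107,600 ≈ 976.5 × g
Target RCF = 976.5 + 580 = 1,556.5 × g
N² = 1,556.5 / (19.1178 × 10⁻⁵) = 8,141,627
N ≈ √8,141,627 ≈ 2,853.4

≈ 2850 RPM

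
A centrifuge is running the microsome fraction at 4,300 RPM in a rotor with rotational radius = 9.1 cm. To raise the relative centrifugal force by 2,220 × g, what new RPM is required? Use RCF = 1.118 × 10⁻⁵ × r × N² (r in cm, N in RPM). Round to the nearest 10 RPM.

Current RCF = 1.118 × 10⁻⁵ × 9.1 × (4300)² = 1.118 × 10⁻⁵ × 9.1 × 18,490,000 ≈ 1,881.1 × g
Target RCF = 1,881.1 + 2,220 = 4,101.1 × g
N² = 4,101.1 / (10.1738 × 10⁻⁵) = 40,310,405
N ≈ √40,310,405 ≈ 6,349.0

N₂ ≈ 6350 RPM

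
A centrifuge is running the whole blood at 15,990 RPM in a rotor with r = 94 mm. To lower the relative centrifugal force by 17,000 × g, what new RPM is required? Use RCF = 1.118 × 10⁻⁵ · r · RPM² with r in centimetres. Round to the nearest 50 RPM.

r = 94 mm = 9.4 cm
Current RCF = 1.118 × 10⁻⁵ × 9.4 × (15990)² = 1.118 × 10⁻⁵ × 9.4 × 255,680,100 ≈ 26,869.9 × g
Target RCF = 26,869.9 − 17,000 = 9,869.9 × g
N² = 9,869.9 / (10.5092 × 10⁻⁵) = 93,916,759
N ≈ √93,916,759 ≈ 9,691.1

≈ 9700 RPM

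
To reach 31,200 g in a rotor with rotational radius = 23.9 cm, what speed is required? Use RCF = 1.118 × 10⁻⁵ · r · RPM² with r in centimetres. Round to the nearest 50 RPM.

10800 RPM

31,200 = 1.118 × 10⁻⁵ × 23.9 × N²
N² = 31,200 / (26.7202 × 10⁻⁵) = 116,765,593
N ≈ √116,765,593 ≈ 10,805.8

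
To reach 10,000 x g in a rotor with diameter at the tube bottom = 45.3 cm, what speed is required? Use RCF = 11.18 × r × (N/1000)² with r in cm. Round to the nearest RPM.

r = 45.3 / 2 = 22.65 cm
RCF = 11.18 × r × (N/1000)²
10,000 = 11.18 × 22.65 × (N/1000)²
(N/1000)² = 10,000 / 253.227 = 39.49026
N = 1000 × √39.49026 ≈ 6,284.1

≈ 6284 RPM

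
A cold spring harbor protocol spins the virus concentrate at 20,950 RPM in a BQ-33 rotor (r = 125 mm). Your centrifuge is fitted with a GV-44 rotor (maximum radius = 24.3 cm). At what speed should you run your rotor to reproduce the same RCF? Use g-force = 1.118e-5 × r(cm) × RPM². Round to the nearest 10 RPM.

≈ 15030 RPM

Original rotor: r = 125 mm = 12.5 cm
RCF_original = 1.118 × 10⁻⁵ × 12.5 × (20950)² = 1.118 × 10⁻⁵ × 12.5 × 438,902,500 ≈ 61,336.6 × g
61,336.6 = 1.118 × 10⁻⁵ × 24.3 × N²
N² = 61,336.6 / (27.1674 × 10⁻⁵) = 225,772,801
N ≈ √225,772,801 ≈ 15,025.7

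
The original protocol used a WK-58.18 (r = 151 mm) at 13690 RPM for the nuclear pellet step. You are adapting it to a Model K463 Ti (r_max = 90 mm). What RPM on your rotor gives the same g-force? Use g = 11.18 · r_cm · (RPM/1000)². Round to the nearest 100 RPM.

Original rotor: r = 151 mm = 15.1 cm
RCF = 11.18 × r × (N/1000)²
RCF_original = 11.18 × 15.1 × (13.69)² = 11.18 × 15.1 × 187.4161 ≈ 31,639.2 × g
Your rotor: r = 90 mm = 9.0 cm
31,639.2 = 11.18 × 9 × (N/1000)²
(N/1000)² = 31,639.2 / 100.62 = 314.4425
N = 1000 × √314.4425 ≈ 17,732.5

≈ 17700 RPM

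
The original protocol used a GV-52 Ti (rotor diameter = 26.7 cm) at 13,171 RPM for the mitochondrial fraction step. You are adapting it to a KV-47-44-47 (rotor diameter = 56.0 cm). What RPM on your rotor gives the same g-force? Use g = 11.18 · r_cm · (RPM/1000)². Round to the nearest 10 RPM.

≈ 9090 RPM

Original rotor: r = 26.7 / 2 = 13.35 cm
RCF = 11.18 × r × (N/1000)²
RCF_original = 11.18 × 13.35 × (13.171)² = 11.18 × 13.35 × 173.475241 ≈ 25,891.7 × g
Your rotor: r = 56.0 / 2 = 28 cm
25,891.7 = 11.18 × 28 × (N/1000)²
(N/1000)² = 25,891.7 / 313.04 = 82.71052
N = 1000 × √82.71052 ≈ 9,094.5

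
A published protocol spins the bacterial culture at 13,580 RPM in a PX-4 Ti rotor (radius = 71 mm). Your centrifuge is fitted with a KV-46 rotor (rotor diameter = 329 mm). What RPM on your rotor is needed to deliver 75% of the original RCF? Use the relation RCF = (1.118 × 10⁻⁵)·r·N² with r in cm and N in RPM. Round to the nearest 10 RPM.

≈ 7730 RPM

Original rotor: r = 71 mm = 7.1 cm
RCF_original = 1.118 × 10⁻⁵ × 7.1 × (13580)² = 1.118 × 10⁻⁵ × 7.1 × 184,416,400 ≈ 14,638.6 × g
Target RCF = 0.75 × 14,638.6 ≈ 10,979 × g
Your rotor: r = 329 mm / 2 = 164.5 mm = 16.45 cm
10,979 = 1.118 × 10⁻⁵ × 16.45 × N²
N² = 10,979 / (18.3911 × 10⁻⁵) = 59,697,354
N ≈ √59,697,354 ≈ 7,726.4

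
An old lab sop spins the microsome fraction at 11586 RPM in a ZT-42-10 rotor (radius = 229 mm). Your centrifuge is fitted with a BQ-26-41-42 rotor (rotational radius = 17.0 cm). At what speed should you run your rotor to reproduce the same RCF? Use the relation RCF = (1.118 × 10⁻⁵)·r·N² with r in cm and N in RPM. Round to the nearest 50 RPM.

≈ 13450 RPM

Original rotor: r = 229 mm = 22.9 cm
RCF_original = 1.118 × 10⁻⁵ × 22.9 × (11586)² = 1.118 × 10⁻⁵ × 22.9 × 134,235,396 ≈ 34,367.2 × g
34,367.2 = 1.118 × 10⁻⁵ × 17 × N²
N² = 34,367.2 / (19.006 × 10⁻⁵) = 180,822,898
N ≈ √180,822,898 ≈ 13,447.0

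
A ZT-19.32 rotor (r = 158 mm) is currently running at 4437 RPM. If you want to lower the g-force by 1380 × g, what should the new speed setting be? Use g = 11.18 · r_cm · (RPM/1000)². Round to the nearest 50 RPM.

r = 158 mm = 15.8 cm
Current RCF = 11.18 × 15.8 × (4.437)² = 11.18 × 15.8 × 19.686969 ≈ 3,477.6 × g
Target RCF = 3,477.6 − 1,380 = 2,097.6 × g
(N/1000)² = 2,097.6 / 176.644 = 11.87473
N = 1000 × √11.87473 ≈ 3,446.0

≈ 3450 RPM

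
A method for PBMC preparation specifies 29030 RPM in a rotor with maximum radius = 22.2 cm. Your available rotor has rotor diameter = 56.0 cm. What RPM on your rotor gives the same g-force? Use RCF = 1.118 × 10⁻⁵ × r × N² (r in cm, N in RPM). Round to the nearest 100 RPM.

≈ 25800 RPM

RCF_original = 1.118 × 10⁻⁵ × 22.2 × (29030)² = 1.118 × 10⁻⁵ × 22.2 × 842,740,900 ≈ 209,164.9 × g
Your rotor: r = 56.0 / 2 = 28 cm
209,164.9 = 1.118 × 10⁻⁵ × 28 × N²
N² = 209,164.9 / (31.304 × 10⁻⁵) = 668,173,077
N ≈ √668,173,077 ≈ 25,849.0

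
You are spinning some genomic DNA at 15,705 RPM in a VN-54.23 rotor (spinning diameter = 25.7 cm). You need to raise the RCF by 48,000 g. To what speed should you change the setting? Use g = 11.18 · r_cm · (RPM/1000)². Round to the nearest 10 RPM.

r = 25.7 / 2 = 12.85 cm
Current RCF = 11.18 × 12.85 × (15.705)² = 11.18 × 12.85 × 246.647025 ≈ 35,434.1 × g
Target RCF = 35,434.1 + 48,000 = 83,434.1 × g
(N/1000)² = 83,434.1 / 143.663 = 580.7626
N = 1000 × √580.7626 ≈ 24,099.0

24100 RPM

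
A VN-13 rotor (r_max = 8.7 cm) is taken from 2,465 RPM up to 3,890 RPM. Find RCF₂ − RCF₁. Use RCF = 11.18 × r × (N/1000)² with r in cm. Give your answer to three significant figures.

881 ×g

RCF₁ = 11.18 × 8.7 × (2.465)² = 11.18 × 8.7 × 6.076225 ≈ 591 × g
RCF₂ = 11.18 × 8.7 × (3.89)² = 11.18 × 8.7 × 15.1321 ≈ 1,471.8 × g
Increase = 1,471.8 − 591 = 880.8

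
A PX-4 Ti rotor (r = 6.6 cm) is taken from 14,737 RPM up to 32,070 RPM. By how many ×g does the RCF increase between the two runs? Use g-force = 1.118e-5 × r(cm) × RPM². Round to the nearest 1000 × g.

≈ 60000 ×g

RCF₁ = 1.118 × 10⁻⁵ × 6.6 × (14737)² = 1.118 × 10⁻⁵ × 6.6 × 217,179,169 ≈ 16,025.2 × g
RCF₂ = 1.118 × 10⁻⁵ × 6.6 × (32070)² = 1.118 × 10⁻⁵ × 6.6 × 1,028,484,900 ≈ 75,889.8 × g
Increase = 75,889.8 − 16,025.2 = 59,864.6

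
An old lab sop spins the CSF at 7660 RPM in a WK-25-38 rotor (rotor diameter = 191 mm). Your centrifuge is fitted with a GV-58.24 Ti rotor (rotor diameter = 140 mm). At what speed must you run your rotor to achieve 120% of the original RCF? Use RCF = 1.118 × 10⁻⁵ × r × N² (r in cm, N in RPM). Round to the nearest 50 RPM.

Original rotor: r = 191 mm / 2 = 95.5 mm = 9.55 cm
RCF_original = 1.118 × 10⁻⁵ × 9.55 × (7660)² = 1.118 × 10⁻⁵ × 9.55 × 58,675,600 ≈ 6,264.7 × g
Target RCF = 1.2 × 6,264.7 ≈ 7,517.6 × g
Your rotor: r = 140 mm / 2 = 70 mm = 7 cm
7,517.6 = 1.118 × 10⁻⁵ × 7 × N²
N² = 7,517.6 / (7.826 × 10⁻⁵) = 96,059,290
N ≈ √96,059,290 ≈ 9,801.0

≈ 9800 RPM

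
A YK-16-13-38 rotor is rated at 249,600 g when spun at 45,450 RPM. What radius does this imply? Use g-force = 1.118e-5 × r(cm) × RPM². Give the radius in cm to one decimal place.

≈ 10.8 cm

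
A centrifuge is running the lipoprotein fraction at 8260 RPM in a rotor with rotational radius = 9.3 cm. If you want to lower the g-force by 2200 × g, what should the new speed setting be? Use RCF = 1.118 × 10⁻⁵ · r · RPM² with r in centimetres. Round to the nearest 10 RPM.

6860 RPM

Current RCF = 1.118 × 10⁻⁵ × 9.3 × (8260)² = 1.118 × 10⁻⁵ × 9.3 × 68,227,600 ≈ 7,093.9 × g
Target RCF = 7,093.9 − 2,200 = 4,893.9 × g
N² = 4,893.9 / (10.3974 × 10⁻⁵) = 47,068,498
N ≈ √47,068,498 ≈ 6,860.6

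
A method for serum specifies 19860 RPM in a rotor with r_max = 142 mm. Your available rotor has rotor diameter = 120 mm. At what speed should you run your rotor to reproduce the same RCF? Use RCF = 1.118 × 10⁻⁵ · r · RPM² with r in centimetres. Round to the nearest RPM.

Original rotor: r = 142 mm = 14.2 cm
RCF_original = 1.118 × 10⁻⁵ × 14.2 × (19860)² = 1.118 × 10⁻⁵ × 14.2 × 394,419,600 ≈ 62,616.5 × g
Your rotor: r = 120 mm / 2 = 60 mm = 6 cm
62,616.5 = 1.118 × 10⁻⁵ × 6 × N²
N² = 62,616.5 / (6.708 × 10⁻⁵) = 933,460,048
N ≈ √933,460,048 ≈ 30,552.6

30553 RPM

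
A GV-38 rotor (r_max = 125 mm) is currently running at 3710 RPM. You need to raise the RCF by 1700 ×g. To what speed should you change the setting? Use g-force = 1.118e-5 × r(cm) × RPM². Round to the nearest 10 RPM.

5090 RPM

r = 125 mm = 12.5 cm
Current RCF = 1.118 × 10⁻⁵ × 12.5 × (3710)² = 1.118 × 10⁻⁵ × 12.5 × 13,764,100 ≈ 1,923.5 × g
Target RCF = 1,923.5 + 1,700 = 3,623.5 × g
N² = 3,623.5 / (13.975 × 10⁻⁵) = 25,928,444
N ≈ √25,928,444 ≈ 5,092.0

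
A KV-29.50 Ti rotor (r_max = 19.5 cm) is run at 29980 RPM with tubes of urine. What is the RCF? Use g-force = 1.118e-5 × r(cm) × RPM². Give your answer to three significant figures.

RCF = 1.118 × 10⁻⁵ × r × N²
RCF = 1.118 × 10⁻⁵ × 19.5 × (29980)² = 1.118 × 10⁻⁵ × 19.5 × 898,800,400 ≈ 195,947.5 × g

196000 × g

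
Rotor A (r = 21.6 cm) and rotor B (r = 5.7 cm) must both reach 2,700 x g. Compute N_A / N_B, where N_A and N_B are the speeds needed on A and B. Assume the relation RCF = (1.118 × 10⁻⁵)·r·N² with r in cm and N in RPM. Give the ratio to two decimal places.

0.51

At fixed RCF, N ∝ 1/√r, so N_A/N_B = √(r_B/r_A) = √(5.7/21.6) = √0.263889 = 0.5137.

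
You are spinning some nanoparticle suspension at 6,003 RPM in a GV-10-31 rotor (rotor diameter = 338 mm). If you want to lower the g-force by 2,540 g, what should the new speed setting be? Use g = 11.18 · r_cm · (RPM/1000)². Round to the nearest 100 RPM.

≈ 4800 RPM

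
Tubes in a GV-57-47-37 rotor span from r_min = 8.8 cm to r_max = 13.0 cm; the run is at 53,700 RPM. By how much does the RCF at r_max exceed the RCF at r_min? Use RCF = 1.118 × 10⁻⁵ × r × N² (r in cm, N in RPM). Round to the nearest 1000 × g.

≈ 135000 x g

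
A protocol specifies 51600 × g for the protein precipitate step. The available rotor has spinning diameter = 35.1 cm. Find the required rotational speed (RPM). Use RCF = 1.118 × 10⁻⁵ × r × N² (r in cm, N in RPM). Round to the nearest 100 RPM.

r = 35.1 / 2 = 17.55 cm
51,600 = 1.118 × 10⁻⁵ × 17.55 × N²
N² = 51,600 / (19.6209 × 10⁻⁵) = 262,984,878
N ≈ √262,984,878 ≈ 16,216.8

16200 RPM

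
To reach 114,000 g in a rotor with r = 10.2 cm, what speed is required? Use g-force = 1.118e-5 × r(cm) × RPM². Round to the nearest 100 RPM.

N ≈ 31600 RPM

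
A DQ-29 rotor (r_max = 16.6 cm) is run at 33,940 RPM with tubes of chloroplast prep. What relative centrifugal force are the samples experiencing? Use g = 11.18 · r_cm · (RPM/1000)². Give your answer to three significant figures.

RCF ≈ 214000 g

RCF = 11.18 × 16.6 × (33.94)² = 11.18 × 16.6 × 1,151.9236 ≈ 213,783.2 × g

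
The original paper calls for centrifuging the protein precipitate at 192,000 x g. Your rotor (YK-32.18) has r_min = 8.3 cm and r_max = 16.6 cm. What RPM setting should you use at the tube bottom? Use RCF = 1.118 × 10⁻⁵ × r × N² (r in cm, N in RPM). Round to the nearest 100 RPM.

≈ 32200 RPM

Use r_max = 16.6 cm.
192,000 = 1.118 × 10⁻⁵ × 16.6 × N²
N² = 192,000 / (18.5588 × 10⁻⁵) = 1,034,549,648
N ≈ √1,034,549,648 ≈ 32,164.4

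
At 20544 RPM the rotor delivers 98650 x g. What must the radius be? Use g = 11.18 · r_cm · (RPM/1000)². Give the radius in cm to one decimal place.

≈ 20.9 cm

98650 = 11.18 × r × (20.544)²
r = 98650 / (11.18 × 422.055936) = 98650 / 4718.585 ≈ 20.907 cm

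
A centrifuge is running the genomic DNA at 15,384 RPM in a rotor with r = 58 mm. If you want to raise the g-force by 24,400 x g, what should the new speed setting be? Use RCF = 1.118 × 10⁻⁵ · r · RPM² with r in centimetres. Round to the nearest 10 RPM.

≈ 24760 RPM

r = 58 mm = 5.8 cm
Current RCF = 1.118 × 10⁻⁵ × 5.8 × (15384)² = 1.118 × 10⁻⁵ × 5.8 × 236,667,456 ≈ 15,346.5 × g
Target RCF = 15,346.5 + 24,400 = 39,746.5 × g
N² = 39,746.5 / (6.4844 × 10⁻⁵) = 612,955,709
N ≈ √612,955,709 ≈ 24,757.9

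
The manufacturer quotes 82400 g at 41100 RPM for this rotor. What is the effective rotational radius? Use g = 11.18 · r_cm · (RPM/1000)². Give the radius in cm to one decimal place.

≈ 4.4 cm

82400 = 11.18 × r × (41.1)²
r = 82400 / (11.18 × 1689.21) = 82400 / 18885.37 ≈ 4.363 cm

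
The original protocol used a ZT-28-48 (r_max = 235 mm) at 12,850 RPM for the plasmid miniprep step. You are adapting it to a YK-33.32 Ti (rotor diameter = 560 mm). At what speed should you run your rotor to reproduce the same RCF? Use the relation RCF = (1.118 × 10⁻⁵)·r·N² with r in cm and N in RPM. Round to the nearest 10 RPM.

Original rotor: r = 235 mm = 23.5 cm
RCF = 1.118 × 10⁻⁵ × r × N²
RCF_original = 1.118 × 10⁻⁵ × 23.5 × (12850)² = 1.118 × 10⁻⁵ × 23.5 × 165,122,500 ≈ 43,382.6 × g
Your rotor: r = 560 mm / 2 = 280 mm = 28 cm
43,382.6 = 1.118 × 10⁻⁵ × 28 × N²
N² = 43,382.6 / (31.304 × 10⁻⁵) = 138,584,845
N ≈ √138,584,845 ≈ 11,772.2

≈ 11770 RPM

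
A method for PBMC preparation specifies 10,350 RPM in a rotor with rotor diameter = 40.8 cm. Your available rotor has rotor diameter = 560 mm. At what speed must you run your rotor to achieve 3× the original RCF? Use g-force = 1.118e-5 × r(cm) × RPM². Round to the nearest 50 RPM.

Original rotor: r = 40.8 / 2 = 20.4 cm
RCF = 1.118 × 10⁻⁵ × r × N²
RCF_original = 1.118 × 10⁻⁵ × 20.4 × (10350)² = 1.118 × 10⁻⁵ × 20.4 × 107,122,500 ≈ 24,431.6 × g
Target RCF = 3 × 24,431.6 ≈ 73,294.8 × g
Your rotor: r = 560 mm / 2 = 280 mm = 28 cm
73,294.8 = 1.118 × 10⁻⁵ × 28 × N²
N² = 73,294.8 / (31.304 × 10⁻⁵) = 234,138,768
N ≈ √234,138,768 ≈ 15,301.6

≈ 15300 RPM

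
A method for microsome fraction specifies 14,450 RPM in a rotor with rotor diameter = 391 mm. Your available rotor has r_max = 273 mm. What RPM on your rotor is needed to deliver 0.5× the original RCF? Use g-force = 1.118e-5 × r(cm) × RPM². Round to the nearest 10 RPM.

Original rotor: r = 391 mm / 2 = 195.5 mm = 19.55 cm
RCF_original = 1.118 × 10⁻⁵ × 19.55 × (14450)² = 1.118 × 10⁻⁵ × 19.55 × 208,802,500 ≈ 45,637.8 × g
Target RCF = 0.5 × 45,637.8 ≈ 22,818.9 × g
Your rotor: r = 273 mm = 27.3 cm
22,818.9 = 1.118 × 10⁻⁵ × 27.3 × N²
N² = 22,818.9 / (30.5214 × 10⁻⁵) = 74,763,608
N ≈ √74,763,608 ≈ 8,646.6

≈ 8650 RPM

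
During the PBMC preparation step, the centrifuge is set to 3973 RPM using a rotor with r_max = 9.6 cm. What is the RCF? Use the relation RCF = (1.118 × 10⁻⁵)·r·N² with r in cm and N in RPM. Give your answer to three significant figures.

RCF ≈ 1690 × g

RCF = 1.118 × 10⁻⁵ × r × N²
RCF = 1.118 × 10⁻⁵ × 9.6 × (3973)² = 1.118 × 10⁻⁵ × 9.6 × 15,784,729 ≈ 1,694.1 × g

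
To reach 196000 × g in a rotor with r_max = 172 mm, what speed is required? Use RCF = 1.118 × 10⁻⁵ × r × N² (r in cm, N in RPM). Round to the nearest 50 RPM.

31950 RPM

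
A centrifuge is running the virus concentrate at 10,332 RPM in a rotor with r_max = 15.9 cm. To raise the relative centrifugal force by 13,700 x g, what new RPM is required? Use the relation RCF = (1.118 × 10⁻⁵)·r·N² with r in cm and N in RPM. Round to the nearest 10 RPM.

Current RCF = 1.118 × 10⁻⁵ × 15.9 × (10332)² = 1.118 × 10⁻⁵ × 15.9 × 106,750,224 ≈ 18,976.1 × g
Target RCF = 18,976.1 + 13,700 = 32,676.1 × g
N² = 32,676.1 / (17.7762 × 10⁻⁵) = 183,819,376
N ≈ √183,819,376 ≈ 13,558.0

13560 RPM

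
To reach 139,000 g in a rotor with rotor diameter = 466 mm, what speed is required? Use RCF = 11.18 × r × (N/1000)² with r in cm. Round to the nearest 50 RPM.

r = 466 mm / 2 = 233 mm = 23.3 cm
139,000 = 11.18 × 23.3 × (N/1000)²
(N/1000)² = 139,000 / 260.494 = 533.6015
N = 1000 × √533.6015 ≈ 23,099.8

23100 RPM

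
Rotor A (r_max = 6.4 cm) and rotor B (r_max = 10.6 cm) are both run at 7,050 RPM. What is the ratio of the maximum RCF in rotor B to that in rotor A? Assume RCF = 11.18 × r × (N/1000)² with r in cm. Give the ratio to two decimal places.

At fixed N, RCF ∝ r, so RCF_B/RCF_A = r_B/r_A = 10.6 / 6.4 = 1.6562.

1.66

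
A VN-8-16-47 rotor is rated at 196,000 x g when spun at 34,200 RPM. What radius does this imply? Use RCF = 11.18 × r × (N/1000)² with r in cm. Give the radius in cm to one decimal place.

r ≈ 15.0 cm

RCF = 11.18 × r × (N/1000)²
196000 = 11.18 × r × (34.2)²
r = 196000 / (11.18 × 1169.64) = 196000 / 13076.58 ≈ 14.989 cm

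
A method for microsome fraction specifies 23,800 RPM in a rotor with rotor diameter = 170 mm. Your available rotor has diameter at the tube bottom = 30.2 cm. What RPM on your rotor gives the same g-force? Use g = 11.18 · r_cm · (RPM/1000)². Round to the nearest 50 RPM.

Original rotor: r = 170 mm / 2 = 85 mm = 8.5 cm
RCF_original = 11.18 × 8.5 × (23.8)² = 11.18 × 8.5 × 566.44 ≈ 53,828.8 × g
Your rotor: r = 30.2 / 2 = 15.1 cm
53,828.8 = 11.18 × 15.1 × (N/1000)²
(N/1000)² = 53,828.8 / 168.818 = 318.857
N = 1000 × √318.857 ≈ 17,856.6

17850 RPM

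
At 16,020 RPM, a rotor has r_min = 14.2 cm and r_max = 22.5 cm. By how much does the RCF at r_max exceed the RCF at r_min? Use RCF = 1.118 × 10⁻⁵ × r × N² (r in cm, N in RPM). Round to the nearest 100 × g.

RCF_max = 1.118 × 10⁻⁵ × 22.5 × (16020)² = 1.118 × 10⁻⁵ × 22.5 × 256,640,400 ≈ 64,557.9 × g
RCF_min = 1.118 × 10⁻⁵ × 14.2 × (16020)² = 1.118 × 10⁻⁵ × 14.2 × 256,640,400 ≈ 40,743.2 × g
ΔRCF = 64,557.9 − 40,743.2 = 23,814.7

≈ 23800 x g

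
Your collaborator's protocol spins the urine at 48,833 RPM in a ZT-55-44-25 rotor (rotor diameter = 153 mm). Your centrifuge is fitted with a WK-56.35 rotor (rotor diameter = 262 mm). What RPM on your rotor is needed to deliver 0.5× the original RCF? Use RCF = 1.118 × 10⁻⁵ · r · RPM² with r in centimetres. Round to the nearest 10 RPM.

≈ 26390 RPM

Original rotor: r = 153 mm / 2 = 76.5 mm = 7.65 cm
RCF_original = 1.118 × 10⁻⁵ × 7.65 × (48833)² = 1.118 × 10⁻⁵ × 7.65 × 2,384,661,889 ≈ 203,953 × g
Target RCF = 0.5 × 203,953 ≈ 101,976.5 × g
Your rotor: r = 262 mm / 2 = 131 mm = 13.1 cm
101,976.5 = 1.118 × 10⁻⁵ × 13.1 × N²
N² = 101,976.5 / (14.6458 × 10⁻⁵) = 696,284,942
N ≈ √696,284,942 ≈ 26,387.2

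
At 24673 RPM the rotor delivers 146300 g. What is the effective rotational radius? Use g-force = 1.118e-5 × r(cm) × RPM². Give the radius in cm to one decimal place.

≈ 21.5 cm

146300 = 1.118 × 10⁻⁵ × r × (24673)²
r = 146300 / (1.118 × 10⁻⁵ × 608,756,929) = 146300 / 6805.902 ≈ 21.496 cm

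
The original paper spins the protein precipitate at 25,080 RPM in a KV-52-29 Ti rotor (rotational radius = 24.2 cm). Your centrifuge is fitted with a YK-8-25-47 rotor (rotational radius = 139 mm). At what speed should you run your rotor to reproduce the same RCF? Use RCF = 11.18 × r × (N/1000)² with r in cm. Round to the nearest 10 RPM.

RCF = 11.18 × r × (N/1000)²
RCF_original = 11.18 × 24.2 × (25.08)² = 11.18 × 24.2 × 629.0064 ≈ 170,181.5 × g
Your rotor: r = 139 mm = 13.9 cm
170,181.5 = 11.18 × 13.9 × (N/1000)²
(N/1000)² = 170,181.5 / 155.402 = 1095.105
N = 1000 × √1095.105 ≈ 33,092.4

33090 RPM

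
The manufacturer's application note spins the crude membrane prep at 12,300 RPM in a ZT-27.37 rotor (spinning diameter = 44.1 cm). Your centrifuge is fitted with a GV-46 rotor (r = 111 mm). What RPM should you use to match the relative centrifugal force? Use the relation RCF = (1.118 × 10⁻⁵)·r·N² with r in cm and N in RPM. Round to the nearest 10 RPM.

Original rotor: r = 44.1 / 2 = 22.05 cm
RCF = 1.118 × 10⁻⁵ × r × N²
RCF_original = 1.118 × 10⁻⁵ × 22.05 × (12300)² = 1.118 × 10⁻⁵ × 22.05 × 151,290,000 ≈ 37,295.9 × g
Your rotor: r = 111 mm = 11.1 cm
37,295.9 = 1.118 × 10⁻⁵ × 11.1 × N²
N² = 37,295.9 / (12.4098 × 10⁻⁵) = 300,535,867
N ≈ √300,535,867 ≈ 17,336.0

17340 RPM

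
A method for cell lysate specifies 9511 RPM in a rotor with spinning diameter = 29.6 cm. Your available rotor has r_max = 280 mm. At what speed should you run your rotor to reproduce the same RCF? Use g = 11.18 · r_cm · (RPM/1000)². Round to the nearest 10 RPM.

6910 RPM

Original rotor: r = 29.6 / 2 = 14.8 cm
RCF = 11.18 × r × (N/1000)²
RCF_original = 11.18 × 14.8 × (9.511)² = 11.18 × 14.8 × 90.459121 ≈ 14,967.7 × g
Your rotor: r = 280 mm = 28.0 cm
14,967.7 = 11.18 × 28 × (N/1000)²
(N/1000)² = 14,967.7 / 313.04 = 47.81402
N = 1000 × √47.81402 ≈ 6,914.8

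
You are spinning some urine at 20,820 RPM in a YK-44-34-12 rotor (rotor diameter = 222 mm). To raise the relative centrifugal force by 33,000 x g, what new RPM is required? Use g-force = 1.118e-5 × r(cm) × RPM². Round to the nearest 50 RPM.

≈ 26450 RPM

r = 222 mm / 2 = 111 mm = 11.1 cm
Current RCF = 1.118 × 10⁻⁵ × 11.1 × (20820)² = 1.118 × 10⁻⁵ × 11.1 × 433,472,400 ≈ 53,793.1 × g
Target RCF = 53,793.1 + 33,000 = 86,793.1 × g
N² = 86,793.1 / (12.4098 × 10⁻⁵) = 699,391,610
N ≈ √699,391,610 ≈ 26,446.0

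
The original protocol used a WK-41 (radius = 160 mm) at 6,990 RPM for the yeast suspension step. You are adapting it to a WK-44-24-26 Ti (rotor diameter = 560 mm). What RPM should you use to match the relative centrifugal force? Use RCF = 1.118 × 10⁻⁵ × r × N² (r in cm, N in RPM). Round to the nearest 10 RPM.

Original rotor: r = 160 mm = 16.0 cm
RCF_original = 1.118 × 10⁻⁵ × 16 × (6990)² = 1.118 × 10⁻⁵ × 16 × 48,860,100 ≈ 8,740.1 × g
Your rotor: r = 560 mm / 2 = 280 mm = 28 cm
8,740.1 = 1.118 × 10⁻⁵ × 28 × N²
N² = 8,740.1 / (31.304 × 10⁻⁵) = 27,920,074
N ≈ √27,920,074 ≈ 5,283.9

≈ 5280 RPM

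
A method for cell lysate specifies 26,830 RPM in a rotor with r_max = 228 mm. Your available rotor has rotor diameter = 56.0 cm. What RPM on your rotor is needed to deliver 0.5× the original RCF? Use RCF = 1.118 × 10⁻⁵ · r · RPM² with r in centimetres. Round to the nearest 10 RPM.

≈ 17120 RPM

Original rotor: r = 228 mm = 22.8 cm
RCF_original = 1.118 × 10⁻⁵ × 22.8 × (26830)² = 1.118 × 10⁻⁵ × 22.8 × 719,848,900 ≈ 183,492.4 × g
Target RCF = 0.5 × 183,492.4 ≈ 91,746.2 × g
Your rotor: r = 56.0 / 2 = 28 cm
91,746.2 = 1.118 × 10⁻⁵ × 28 × N²
N² = 91,746.2 / (31.304 × 10⁻⁵) = 293,081,395
N ≈ √293,081,395 ≈ 17,119.6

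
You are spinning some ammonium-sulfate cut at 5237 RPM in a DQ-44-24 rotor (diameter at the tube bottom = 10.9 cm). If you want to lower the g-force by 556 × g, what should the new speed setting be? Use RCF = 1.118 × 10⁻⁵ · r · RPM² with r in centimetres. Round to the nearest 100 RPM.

≈ 4300 RPM

r = 10.9 / 2 = 5.45 cm
Current RCF = 1.118 × 10⁻⁵ × 5.45 × (5237)² = 1.118 × 10⁻⁵ × 5.45 × 27,426,169 ≈ 1,671.1 × g
Target RCF = 1,671.1 − 556 = 1,115.1 × g
N² = 1,115.1 / (6.0931 × 10⁻⁵) = 18,301,029
N ≈ √18,301,029 ≈ 4,278.0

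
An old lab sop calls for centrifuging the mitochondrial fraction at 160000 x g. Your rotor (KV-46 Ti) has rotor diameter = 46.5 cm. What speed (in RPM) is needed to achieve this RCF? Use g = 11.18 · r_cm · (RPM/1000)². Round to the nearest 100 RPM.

≈ 24800 RPM

r = 46.5 / 2 = 23.25 cm
160,000 = 11.18 × 23.25 × (N/1000)²
(N/1000)² = 160,000 / 259.935 = 615.5385
N = 1000 × √615.5385 ≈ 24,810.0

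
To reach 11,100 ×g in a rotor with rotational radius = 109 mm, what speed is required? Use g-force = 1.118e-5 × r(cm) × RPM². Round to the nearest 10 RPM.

r = 109 mm = 10.9 cm
RCF = 1.118 × 10⁻⁵ × r × N²
11,100 = 1.118 × 10⁻⁵ × 10.9 × N²
N² = 11,100 / (12.1862 × 10⁻⁵) = 91,086,639
N ≈ √91,086,639 ≈ 9,543.9

≈ 9540 RPM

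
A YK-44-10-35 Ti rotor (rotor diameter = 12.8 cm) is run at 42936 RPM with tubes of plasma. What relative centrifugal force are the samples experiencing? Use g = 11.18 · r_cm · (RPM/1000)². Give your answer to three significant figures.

r = 12.8 / 2 = 6.4 cm
RCF = 11.18 × r × (N/1000)²
RCF = 11.18 × 6.4 × (42.936)² = 11.18 × 6.4 × 1,843.500096 ≈ 131,906.1 × g

132000 g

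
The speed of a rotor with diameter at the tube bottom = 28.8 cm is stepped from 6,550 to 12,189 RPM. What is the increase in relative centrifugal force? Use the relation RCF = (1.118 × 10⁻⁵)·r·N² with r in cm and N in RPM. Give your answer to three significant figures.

≈ 17000 g

r = 28.8 / 2 = 14.4 cm
RCF₁ = 1.118 × 10⁻⁵ × 14.4 × (6550)² = 1.118 × 10⁻⁵ × 14.4 × 42,902,500 ≈ 6,907 × g
RCF₂ = 1.118 × 10⁻⁵ × 14.4 × (12189)² = 1.118 × 10⁻⁵ × 14.4 × 148,571,721 ≈ 23,918.9 × g
Increase = 23,918.9 − 6,907 = 17,011.9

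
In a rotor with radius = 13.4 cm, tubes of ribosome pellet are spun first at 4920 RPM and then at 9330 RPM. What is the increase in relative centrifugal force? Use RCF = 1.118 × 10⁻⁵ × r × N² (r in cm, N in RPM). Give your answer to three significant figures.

RCF₁ = 1.118 × 10⁻⁵ × 13.4 × (4920)² = 1.118 × 10⁻⁵ × 13.4 × 24,206,400 ≈ 3,626.4 × g
RCF₂ = 1.118 × 10⁻⁵ × 13.4 × (9330)² = 1.118 × 10⁻⁵ × 13.4 × 87,048,900 ≈ 13,041 × g
Increase = 13,041 − 3,626.4 = 9,414.6

≈ 9410 x g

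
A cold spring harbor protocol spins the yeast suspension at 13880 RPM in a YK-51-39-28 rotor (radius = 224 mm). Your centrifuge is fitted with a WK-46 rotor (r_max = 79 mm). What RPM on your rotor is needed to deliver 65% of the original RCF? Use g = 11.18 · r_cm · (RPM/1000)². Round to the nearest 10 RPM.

18840 RPM

Original rotor: r = 224 mm = 22.4 cm
RCF_original = 11.18 × 22.4 × (13.88)² = 11.18 × 22.4 × 192.6544 ≈ 48,246.8 × g
Target RCF = 0.65 × 48,246.8 ≈ 31,360.4 × g
Your rotor: r = 79 mm = 7.9 cm
31,360.4 = 11.18 × 7.9 × (N/1000)²
(N/1000)² = 31,360.4 / 88.322 = 355.069
N = 1000 × √355.069 ≈ 18,843.3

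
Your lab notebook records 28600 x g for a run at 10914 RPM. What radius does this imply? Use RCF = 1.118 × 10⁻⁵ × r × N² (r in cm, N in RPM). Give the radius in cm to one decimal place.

RCF = 1.118 × 10⁻⁵ × r × N²
28600 = 1.118 × 10⁻⁵ × r × (10914)²
r = 28600 / (1.118 × 10⁻⁵ × 119,115,396) = 28600 / 1331.71 ≈ 21.476 cm

21.5 cm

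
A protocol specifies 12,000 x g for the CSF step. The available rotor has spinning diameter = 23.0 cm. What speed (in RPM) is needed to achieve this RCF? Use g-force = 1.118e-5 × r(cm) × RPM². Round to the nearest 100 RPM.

9700 RPM

r = 23.0 / 2 = 11.5 cm
RCF = 1.118 × 10⁻⁵ × r × N²
12,000 = 1.118 × 10⁻⁵ × 11.5 × N²
N² = 12,000 / (12.857 × 10⁻⁵) = 93,334,370
N ≈ √93,334,370 ≈ 9,661.0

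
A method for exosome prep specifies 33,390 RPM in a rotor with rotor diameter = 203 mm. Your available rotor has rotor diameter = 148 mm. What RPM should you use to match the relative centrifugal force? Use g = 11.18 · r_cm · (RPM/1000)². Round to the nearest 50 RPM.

39100 RPM

Original rotor: r = 203 mm / 2 = 101.5 mm = 10.15 cm
RCF_original = 11.18 × 10.15 × (33.39)² = 11.18 × 10.15 × 1,114.8921 ≈ 126,514.6 × g
Your rotor: r = 148 mm / 2 = 74 mm = 7.4 cm
126,514.6 = 11.18 × 7.4 × (N/1000)²
(N/1000)² = 126,514.6 / 82.732 = 1529.21
N = 1000 × √1529.21 ≈ 39,105.1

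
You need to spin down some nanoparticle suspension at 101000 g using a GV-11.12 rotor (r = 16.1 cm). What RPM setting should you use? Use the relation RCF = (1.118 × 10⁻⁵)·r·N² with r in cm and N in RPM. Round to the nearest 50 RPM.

N ≈ 23700 RPM

101,000 = 1.118 × 10⁻⁵ × 16.1 × N²
N² = 101,000 / (17.9998 × 10⁻⁵) = 561,117,346
N ≈ √561,117,346 ≈ 23,687.9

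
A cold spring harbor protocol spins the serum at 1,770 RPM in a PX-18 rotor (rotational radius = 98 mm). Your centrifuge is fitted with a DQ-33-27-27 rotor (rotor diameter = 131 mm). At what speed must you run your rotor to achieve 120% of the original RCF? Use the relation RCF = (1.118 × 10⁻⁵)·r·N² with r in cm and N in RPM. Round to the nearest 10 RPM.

Original rotor: r = 98 mm = 9.8 cm
RCF_original = 1.118 × 10⁻⁵ × 9.8 × (1770)² = 1.118 × 10⁻⁵ × 9.8 × 3,132,900 ≈ 343.3 × g
Target RCF = 1.2 × 343.3 ≈ 412 × g
Your rotor: r = 131 mm / 2 = 65.5 mm = 6.55 cm
412 = 1.118 × 10⁻⁵ × 6.55 × N²
N² = 412 / (7.3229 × 10⁻⁵) = 5,626,186
N ≈ √5,626,186 ≈ 2,372.0

2370 RPM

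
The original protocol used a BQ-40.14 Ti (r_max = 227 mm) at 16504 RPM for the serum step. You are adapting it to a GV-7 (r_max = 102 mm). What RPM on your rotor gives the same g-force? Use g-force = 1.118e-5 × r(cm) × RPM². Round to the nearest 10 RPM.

24620 RPM

Original rotor: r = 227 mm = 22.7 cm
RCF_original = 1.118 × 10⁻⁵ × 22.7 × (16504)² = 1.118 × 10⁻⁵ × 22.7 × 272,382,016 ≈ 69,126.7 × g
Your rotor: r = 102 mm = 10.2 cm
69,126.7 = 1.118 × 10⁻⁵ × 10.2 × N²
N² = 69,126.7 / (11.4036 × 10⁻⁵) = 606,183,135
N ≈ √606,183,135 ≈ 24,620.8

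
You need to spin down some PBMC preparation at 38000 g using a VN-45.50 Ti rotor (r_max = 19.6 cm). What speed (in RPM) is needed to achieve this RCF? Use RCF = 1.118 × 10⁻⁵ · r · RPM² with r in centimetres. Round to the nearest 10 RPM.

≈ 13170 RPM

RCF = 1.118 × 10⁻⁵ × r × N²
38,000 = 1.118 × 10⁻⁵ × 19.6 × N²
N² = 38,000 / (21.9128 × 10⁻⁵) = 173,414,625
N ≈ √173,414,625 ≈ 13,168.7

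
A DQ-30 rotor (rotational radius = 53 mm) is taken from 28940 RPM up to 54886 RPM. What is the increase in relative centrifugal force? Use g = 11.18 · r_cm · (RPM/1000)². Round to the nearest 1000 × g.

≈ 129000 g

r = 53 mm = 5.3 cm
RCF₁ = 11.18 × 5.3 × (28.94)² = 11.18 × 5.3 × 837.5236 ≈ 49,626.6 × g
RCF₂ = 11.18 × 5.3 × (54.886)² = 11.18 × 5.3 × 3,012.472996 ≈ 178,501.1 × g
Increase = 178,501.1 − 49,626.6 = 128,874.5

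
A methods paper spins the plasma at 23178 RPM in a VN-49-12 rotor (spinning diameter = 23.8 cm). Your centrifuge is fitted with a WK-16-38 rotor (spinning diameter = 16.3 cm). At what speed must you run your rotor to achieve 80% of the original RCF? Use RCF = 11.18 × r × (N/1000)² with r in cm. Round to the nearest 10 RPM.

Original rotor: r = 23.8 / 2 = 11.9 cm
RCF_original = 11.18 × 11.9 × (23.178)² = 11.18 × 11.9 × 537.219684 ≈ 71,472.8 × g
Target RCF = 0.8 × 71,472.8 ≈ 57,178.2 × g
Your rotor: r = 16.3 / 2 = 8.15 cm
57,178.2 = 11.18 × 8.15 × (N/1000)²
(N/1000)² = 57,178.2 / 91.117 = 627.5251
N = 1000 × √627.5251 ≈ 25,050.5

≈ 25050 RPM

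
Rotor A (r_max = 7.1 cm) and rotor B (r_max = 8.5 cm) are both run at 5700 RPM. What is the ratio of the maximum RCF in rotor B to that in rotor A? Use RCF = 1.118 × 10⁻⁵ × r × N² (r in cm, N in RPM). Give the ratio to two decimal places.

At fixed N, RCF ∝ r, so RCF_B/RCF_A = r_B/r_A = 8.5 / 7.1 = 1.1972.

1.20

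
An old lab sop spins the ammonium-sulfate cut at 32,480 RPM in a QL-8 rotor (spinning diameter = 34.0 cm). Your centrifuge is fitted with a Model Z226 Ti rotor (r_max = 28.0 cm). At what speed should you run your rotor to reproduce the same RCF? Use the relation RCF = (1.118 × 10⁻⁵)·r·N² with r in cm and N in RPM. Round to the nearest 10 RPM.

25310 RPM

Original rotor: r = 34.0 / 2 = 17 cm
RCF_original = 1.118 × 10⁻⁵ × 17 × (32480)² = 1.118 × 10⁻⁵ × 17 × 1,054,950,400 ≈ 200,503.9 × g
200,503.9 = 1.118 × 10⁻⁵ × 28 × N²
N² = 200,503.9 / (31.304 × 10⁻⁵) = 640,505,686
N ≈ √640,505,686 ≈ 25,308.2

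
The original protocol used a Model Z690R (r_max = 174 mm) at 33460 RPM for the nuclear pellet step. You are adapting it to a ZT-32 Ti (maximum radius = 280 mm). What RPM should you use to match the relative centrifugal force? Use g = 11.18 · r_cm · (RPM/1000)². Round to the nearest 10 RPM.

Original rotor: r = 174 mm = 17.4 cm
RCF = 11.18 × r × (N/1000)²
RCF_original = 11.18 × 17.4 × (33.46)² = 11.18 × 17.4 × 1,119.5716 ≈ 217,792.5 × g
Your rotor: r = 280 mm = 28.0 cm
217,792.5 = 11.18 × 28 × (N/1000)²
(N/1000)² = 217,792.5 / 313.04 = 695.7338
N = 1000 × √695.7338 ≈ 26,376.8

26380 RPM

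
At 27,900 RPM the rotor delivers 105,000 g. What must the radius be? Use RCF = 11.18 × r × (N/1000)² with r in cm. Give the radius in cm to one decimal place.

r ≈ 12.1 cm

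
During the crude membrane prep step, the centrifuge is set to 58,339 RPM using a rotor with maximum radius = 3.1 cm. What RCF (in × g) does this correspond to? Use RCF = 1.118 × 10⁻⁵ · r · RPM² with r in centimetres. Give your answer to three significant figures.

RCF = 1.118 × 10⁻⁵ × r × N²
RCF = 1.118 × 10⁻⁵ × 3.1 × (58339)² = 1.118 × 10⁻⁵ × 3.1 × 3,403,438,921 ≈ 117,956.4 × g

≈ 118000 × g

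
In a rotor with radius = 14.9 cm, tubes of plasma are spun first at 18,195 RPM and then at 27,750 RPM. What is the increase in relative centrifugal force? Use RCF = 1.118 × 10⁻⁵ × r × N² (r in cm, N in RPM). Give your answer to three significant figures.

RCF₁ = 1.118 × 10⁻⁵ × 14.9 × (18195)² = 1.118 × 10⁻⁵ × 14.9 × 331,058,025 ≈ 55,148.3 × g
RCF₂ = 1.118 × 10⁻⁵ × 14.9 × (27750)² = 1.118 × 10⁻⁵ × 14.9 × 770,062,500 ≈ 128,278.6 × g
Increase = 128,278.6 − 55,148.3 = 73,130.3

73100 ×g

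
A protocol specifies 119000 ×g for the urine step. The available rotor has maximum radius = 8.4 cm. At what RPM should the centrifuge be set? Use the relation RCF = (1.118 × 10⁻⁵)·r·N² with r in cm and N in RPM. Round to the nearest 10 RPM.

≈ 35600 RPM

119,000 = 1.118 × 10⁻⁵ × 8.4 × N²
N² = 119,000 / (9.3912 × 10⁻⁵) = 1,267,143,709
N ≈ √1,267,143,709 ≈ 35,597.0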